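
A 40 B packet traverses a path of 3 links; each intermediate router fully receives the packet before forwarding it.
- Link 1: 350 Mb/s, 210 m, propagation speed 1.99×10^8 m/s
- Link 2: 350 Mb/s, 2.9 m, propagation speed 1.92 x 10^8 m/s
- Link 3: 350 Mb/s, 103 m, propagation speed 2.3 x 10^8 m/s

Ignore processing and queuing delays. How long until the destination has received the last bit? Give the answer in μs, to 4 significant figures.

4.261 μs

L = 40 × 8 = 320 bits.
Transmission delay per hop = L/R = 320/350000000 = 0.914286 μs; 3 hops → 2.74286 μs.
Propagation delays (d/s per hop): 1.05528, 0.0151042, 0.447826 μs; sum = 1.51821 μs.
End-to-end = 4.261 μs.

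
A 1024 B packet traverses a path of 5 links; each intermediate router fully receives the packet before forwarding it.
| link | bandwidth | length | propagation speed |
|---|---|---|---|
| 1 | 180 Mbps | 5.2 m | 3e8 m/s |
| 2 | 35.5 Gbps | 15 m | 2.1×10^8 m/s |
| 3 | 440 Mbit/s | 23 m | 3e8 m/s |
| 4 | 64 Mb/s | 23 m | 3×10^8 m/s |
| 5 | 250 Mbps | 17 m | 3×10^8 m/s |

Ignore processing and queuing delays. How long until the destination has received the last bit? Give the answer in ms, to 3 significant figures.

0.225 ms

L = 1024 × 8 = 8192 bits.
Transmission delays (L/R per hop): 0.0455111, 0.000230761, 0.0186182, 0.128, 0.032768 ms; sum = 0.225128 ms.
Propagation delays (d/s per hop): 1.73333e-05, 7.14286e-05, 7.66667e-05, 7.66667e-05, 5.66667e-05 ms; sum = 0.000298762 ms.
End-to-end = 0.225 ms.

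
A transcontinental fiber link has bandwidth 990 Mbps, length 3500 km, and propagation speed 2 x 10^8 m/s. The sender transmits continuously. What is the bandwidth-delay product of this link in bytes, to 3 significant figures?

Propagation delay = 3500000 / 200000000 = 0.0175 s.
BDP = R × t_prop = 990000000 × 0.0175 = 17325000 bits.
In bytes: 17325000/8 = 2170000 bytes.

2170000 bytes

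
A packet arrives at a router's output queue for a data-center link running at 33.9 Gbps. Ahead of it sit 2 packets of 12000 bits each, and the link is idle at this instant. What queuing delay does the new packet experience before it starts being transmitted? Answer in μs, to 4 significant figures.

Each queued packet: L/R = 12000/33900000000 = 0.353982 μs.
2 queued → 0.707965 μs.
Queuing delay = 0.7080 μs.

0.7080 μs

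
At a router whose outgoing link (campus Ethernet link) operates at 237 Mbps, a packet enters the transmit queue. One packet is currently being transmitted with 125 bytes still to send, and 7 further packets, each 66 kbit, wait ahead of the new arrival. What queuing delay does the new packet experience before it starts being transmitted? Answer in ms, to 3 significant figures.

Each queued packet: L/R = 66000/237000000 = 0.278481 ms.
7 queued → 1.94937 ms.
Plus remaining 1000 bits of current packet: 0.00421941 ms.
Queuing delay = 1.95 ms.

1.95 ms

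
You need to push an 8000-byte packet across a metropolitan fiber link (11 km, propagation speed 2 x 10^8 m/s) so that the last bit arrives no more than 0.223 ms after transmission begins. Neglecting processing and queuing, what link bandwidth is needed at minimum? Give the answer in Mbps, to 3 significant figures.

381 Mbps

L = 64000 bits.
Propagation delay = 11000 / 200000000 = 0.055 ms.
Transmission budget = 0.223 − 0.055 = 0.168 ms.
R ≥ L / t_tx = 64000 bits / 0.000168 s = 381 Mbps.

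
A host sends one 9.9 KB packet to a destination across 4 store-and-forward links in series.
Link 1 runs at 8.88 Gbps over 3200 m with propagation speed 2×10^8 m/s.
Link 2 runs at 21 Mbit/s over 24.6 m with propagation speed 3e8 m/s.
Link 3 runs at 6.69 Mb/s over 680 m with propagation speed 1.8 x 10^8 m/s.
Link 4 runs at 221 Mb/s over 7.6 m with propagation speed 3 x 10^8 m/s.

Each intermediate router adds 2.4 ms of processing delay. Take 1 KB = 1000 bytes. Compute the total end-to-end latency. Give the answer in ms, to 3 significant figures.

23.2 ms

L = 79200 bits.
Transmission delays (L/R per hop): 0.00891892, 3.77143, 11.8386, 0.358371 ms; sum = 15.9773 ms.
Propagation delays (d/s per hop): 0.016, 8.2e-05, 0.00377778, 2.53333e-05 ms; sum = 0.0198851 ms.
Processing at 3 router(s): 3 × 2.4 ms = 7.2 ms.
End-to-end = 23.2 ms.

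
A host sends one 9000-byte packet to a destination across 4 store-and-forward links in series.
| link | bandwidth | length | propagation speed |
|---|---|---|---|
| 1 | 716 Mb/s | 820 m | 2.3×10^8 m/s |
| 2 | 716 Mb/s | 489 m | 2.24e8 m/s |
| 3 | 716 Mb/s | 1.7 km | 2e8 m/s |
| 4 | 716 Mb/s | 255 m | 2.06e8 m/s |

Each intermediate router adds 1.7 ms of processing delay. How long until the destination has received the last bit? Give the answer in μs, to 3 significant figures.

5520 μs

L = 9000 × 8 = 72000 bits.
Transmission delay per hop = L/R = 72000/716000000 = 100.559 μs; 4 hops → 402.235 μs.
Propagation delays (d/s per hop): 3.56522, 2.18304, 8.5, 1.23786 μs; sum = 15.4861 μs.
Processing at 3 router(s): 3 × 1.7 ms = 5100 μs.
End-to-end = 5520 μs.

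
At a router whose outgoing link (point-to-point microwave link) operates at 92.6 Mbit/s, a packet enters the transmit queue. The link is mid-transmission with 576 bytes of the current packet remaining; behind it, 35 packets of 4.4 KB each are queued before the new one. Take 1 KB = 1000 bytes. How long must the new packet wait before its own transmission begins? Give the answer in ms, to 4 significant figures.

13.35 ms

Each queued packet: L/R = 35200/92600000 = 0.38013 ms.
35 queued → 13.3045 ms.
Plus remaining 4608 bits of current packet: 0.0497624 ms.
Queuing delay = 13.35 ms.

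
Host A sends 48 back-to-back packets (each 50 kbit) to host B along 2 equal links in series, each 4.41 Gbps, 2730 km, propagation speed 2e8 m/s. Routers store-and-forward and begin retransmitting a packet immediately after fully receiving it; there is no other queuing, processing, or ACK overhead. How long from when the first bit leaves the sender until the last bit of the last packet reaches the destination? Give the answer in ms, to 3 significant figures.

Per-hop transmission t_tx = L/R = 50000/4410000000 = 0.0113379 ms.
Per-hop propagation t_prop = 2730000/200000000 = 13.65 ms.
Pipeline fill: first packet needs 2·t_tx to clear all hops; remaining 47 packets each add one t_tx.
Total = (2+48-1)·t_tx + 2·t_prop = 49·0.0113379 + 2·13.65 = 27.9 ms.

27.9 ms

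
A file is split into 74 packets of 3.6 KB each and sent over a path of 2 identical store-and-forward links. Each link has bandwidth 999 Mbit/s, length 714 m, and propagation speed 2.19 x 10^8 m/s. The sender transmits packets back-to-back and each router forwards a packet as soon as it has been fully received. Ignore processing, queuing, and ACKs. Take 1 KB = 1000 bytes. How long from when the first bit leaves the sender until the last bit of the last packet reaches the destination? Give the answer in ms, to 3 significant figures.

2.17 ms

Per-hop transmission t_tx = L/R = 28800/999000000 = 0.0288288 ms.
Per-hop propagation t_prop = 714/219000000 = 0.00326027 ms.
Pipeline fill: first packet needs 2·t_tx to clear all hops; remaining 73 packets each add one t_tx.
Total = (2+74-1)·t_tx + 2·t_prop = 75·0.0288288 + 2·0.00326027 = 2.17 ms.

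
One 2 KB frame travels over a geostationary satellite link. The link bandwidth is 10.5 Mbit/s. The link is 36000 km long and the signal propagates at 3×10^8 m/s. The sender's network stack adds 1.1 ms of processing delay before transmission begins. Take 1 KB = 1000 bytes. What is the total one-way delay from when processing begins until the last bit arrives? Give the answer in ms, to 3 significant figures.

123 ms

L = 16000 bits.
Transmission delay = L/R = 16000 / 10500000 = 1.52381 ms.
Propagation delay = d/s = 36000000 m / 300000000 m/s = 120 ms.
Plus processing delay 1.1 ms = 1.1 ms.
Total = 123 ms.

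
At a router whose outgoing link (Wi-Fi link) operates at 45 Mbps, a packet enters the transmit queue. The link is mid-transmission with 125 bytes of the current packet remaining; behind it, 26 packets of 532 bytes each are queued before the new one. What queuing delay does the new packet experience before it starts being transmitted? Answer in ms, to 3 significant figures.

Each queued packet: L/R = 4256/45000000 = 0.0945778 ms.
26 queued → 2.45902 ms.
Plus remaining 1000 bits of current packet: 0.0222222 ms.
Queuing delay = 2.48 ms.

2.48 ms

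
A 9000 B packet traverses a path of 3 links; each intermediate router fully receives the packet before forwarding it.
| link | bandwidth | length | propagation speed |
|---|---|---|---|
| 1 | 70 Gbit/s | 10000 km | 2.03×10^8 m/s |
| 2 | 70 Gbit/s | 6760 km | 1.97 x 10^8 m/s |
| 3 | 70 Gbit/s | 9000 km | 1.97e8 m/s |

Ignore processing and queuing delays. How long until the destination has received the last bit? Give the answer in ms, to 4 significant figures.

129.3 ms

L = 9000 × 8 = 72000 bits.
Transmission delay per hop = L/R = 72000/70000000000 = 0.00102857 ms; 3 hops → 0.00308571 ms.
Propagation delays (d/s per hop): 49.2611, 34.3147, 45.6853 ms; sum = 129.261 ms.
End-to-end = 129.3 ms.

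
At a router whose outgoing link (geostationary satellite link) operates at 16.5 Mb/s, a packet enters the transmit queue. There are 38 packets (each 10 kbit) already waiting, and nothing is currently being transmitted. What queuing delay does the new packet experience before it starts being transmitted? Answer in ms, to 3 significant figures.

Each queued packet: L/R = 10000/16500000 = 0.606061 ms.
38 queued → 23.0303 ms.
Queuing delay = 23.0 ms.

23.0 ms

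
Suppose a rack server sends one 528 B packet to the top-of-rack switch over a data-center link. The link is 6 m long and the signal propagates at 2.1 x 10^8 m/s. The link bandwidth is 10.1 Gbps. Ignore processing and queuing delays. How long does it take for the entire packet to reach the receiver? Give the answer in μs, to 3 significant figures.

L = 528 × 8 = 4224 bits.
Transmission delay = L/R = 4224 / 10100000000 = 0.418218 μs.
Propagation delay = d/s = 6 m / 210000000 m/s = 0.0285714 μs.
Total = 0.447 μs.

0.447 μs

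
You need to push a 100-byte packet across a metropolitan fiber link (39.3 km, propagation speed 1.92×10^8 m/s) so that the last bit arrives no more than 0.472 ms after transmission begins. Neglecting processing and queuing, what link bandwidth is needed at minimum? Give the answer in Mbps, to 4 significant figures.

2.993 Mbps

L = 800 bits.
Propagation delay = 39300 / 192000000 = 0.204688 ms.
Transmission budget = 0.472 − 0.204688 = 0.267313 ms.
R ≥ L / t_tx = 800 bits / 0.000267313 s = 2.993 Mbps.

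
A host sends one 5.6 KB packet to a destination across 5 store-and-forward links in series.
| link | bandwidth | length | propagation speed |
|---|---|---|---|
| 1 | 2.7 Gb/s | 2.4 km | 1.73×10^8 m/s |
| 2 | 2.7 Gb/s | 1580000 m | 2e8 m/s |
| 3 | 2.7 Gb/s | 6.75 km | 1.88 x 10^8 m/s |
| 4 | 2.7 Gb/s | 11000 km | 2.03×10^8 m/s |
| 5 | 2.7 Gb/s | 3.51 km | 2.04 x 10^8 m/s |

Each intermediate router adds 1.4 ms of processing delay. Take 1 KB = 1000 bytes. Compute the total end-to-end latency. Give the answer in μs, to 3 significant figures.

67800 μs

L = 44800 bits.
Transmission delay per hop = L/R = 44800/2700000000 = 16.5926 μs; 5 hops → 82.963 μs.
Propagation delays (d/s per hop): 13.8728, 7900, 35.9043, 54187.2, 17.2059 μs; sum = 62154.2 μs.
Processing at 4 router(s): 4 × 1.4 ms = 5600 μs.
End-to-end = 67800 μs.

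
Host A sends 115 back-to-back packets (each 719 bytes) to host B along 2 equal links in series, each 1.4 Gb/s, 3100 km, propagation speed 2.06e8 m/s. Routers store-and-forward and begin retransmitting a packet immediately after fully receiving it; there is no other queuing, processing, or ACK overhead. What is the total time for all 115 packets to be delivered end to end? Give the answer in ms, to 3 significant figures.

30.6 ms

Per-hop transmission t_tx = L/R = 5752/1400000000 = 0.00410857 ms.
Per-hop propagation t_prop = 3100000/206000000 = 15.0485 ms.
Pipeline fill: first packet needs 2·t_tx to clear all hops; remaining 114 packets each add one t_tx.
Total = (2+115-1)·t_tx + 2·t_prop = 116·0.00410857 + 2·15.0485 = 30.6 ms.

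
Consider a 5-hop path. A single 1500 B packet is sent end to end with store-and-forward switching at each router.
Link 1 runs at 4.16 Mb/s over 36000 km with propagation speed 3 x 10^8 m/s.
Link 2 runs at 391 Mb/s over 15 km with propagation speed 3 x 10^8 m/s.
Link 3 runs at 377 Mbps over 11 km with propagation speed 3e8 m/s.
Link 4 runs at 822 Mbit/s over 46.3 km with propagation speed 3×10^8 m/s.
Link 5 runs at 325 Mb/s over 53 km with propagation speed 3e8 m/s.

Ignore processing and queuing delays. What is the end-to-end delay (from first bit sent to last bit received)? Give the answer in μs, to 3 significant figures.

123000 μs

L = 1500 × 8 = 12000 bits.
Transmission delays (L/R per hop): 2884.62, 30.6905, 31.8302, 14.5985, 36.9231 μs; sum = 2998.66 μs.
Propagation delays (d/s per hop): 120000, 50, 36.6667, 154.333, 176.667 μs; sum = 120418 μs.
End-to-end = 123000 μs.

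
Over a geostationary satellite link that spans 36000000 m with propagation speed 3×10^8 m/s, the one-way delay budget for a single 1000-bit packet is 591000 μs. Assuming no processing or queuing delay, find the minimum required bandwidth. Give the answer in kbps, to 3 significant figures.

2.12 kbps

Propagation delay = 36000000 / 300000000 = 120000 μs.
Transmission budget = 591000 − 120000 = 471000 μs.
R ≥ L / t_tx = 1000 bits / 0.471 s = 2.12 kbps.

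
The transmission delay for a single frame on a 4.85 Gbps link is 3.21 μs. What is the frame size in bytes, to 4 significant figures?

L = R × t_tx = 4850000000 b/s × 3.21e-06 s = 15568.5 bits.
In bytes: 15568.5 / 8 = 1946 bytes.

1946 bytes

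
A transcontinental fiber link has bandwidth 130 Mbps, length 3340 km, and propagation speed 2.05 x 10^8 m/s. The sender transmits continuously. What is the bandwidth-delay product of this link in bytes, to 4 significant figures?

264800 bytes

Propagation delay = 3340000 / 2.05e+08 = 0.0162927 s.
BDP = R × t_prop = 130000000 × 0.0162927 = 2118050 bits.
In bytes: 2118050/8 = 264800 bytes.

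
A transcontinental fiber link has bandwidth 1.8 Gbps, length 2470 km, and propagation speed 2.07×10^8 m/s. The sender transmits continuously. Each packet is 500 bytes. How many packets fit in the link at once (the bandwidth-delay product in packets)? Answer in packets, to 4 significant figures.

5370 packets

Propagation delay = 2470000 / 2.07e+08 = 0.0119324 s.
BDP = R × t_prop = 1800000000 × 0.0119324 = 21478300 bits.
In packets of 4000 bits: 5370 packets.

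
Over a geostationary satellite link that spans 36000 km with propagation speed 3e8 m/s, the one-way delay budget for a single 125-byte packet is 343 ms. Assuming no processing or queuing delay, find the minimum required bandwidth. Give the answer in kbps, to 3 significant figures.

L = 1000 bits.
Propagation delay = 36000000 / 300000000 = 120 ms.
Transmission budget = 343 − 120 = 223 ms.
R ≥ L / t_tx = 1000 bits / 0.223 s = 4.48 kbps.

4.48 kbps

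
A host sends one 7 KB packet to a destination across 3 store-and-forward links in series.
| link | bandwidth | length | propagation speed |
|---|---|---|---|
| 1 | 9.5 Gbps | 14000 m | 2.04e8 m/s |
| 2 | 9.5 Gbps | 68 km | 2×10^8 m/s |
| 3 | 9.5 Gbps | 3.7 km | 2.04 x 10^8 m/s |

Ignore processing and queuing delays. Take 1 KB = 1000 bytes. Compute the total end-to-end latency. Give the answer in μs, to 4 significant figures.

444.4 μs

L = 56000 bits.
Transmission delay per hop = L/R = 56000/9500000000 = 5.89474 μs; 3 hops → 17.6842 μs.
Propagation delays (d/s per hop): 68.6275, 340, 18.1373 μs; sum = 426.765 μs.
End-to-end = 444.4 μs.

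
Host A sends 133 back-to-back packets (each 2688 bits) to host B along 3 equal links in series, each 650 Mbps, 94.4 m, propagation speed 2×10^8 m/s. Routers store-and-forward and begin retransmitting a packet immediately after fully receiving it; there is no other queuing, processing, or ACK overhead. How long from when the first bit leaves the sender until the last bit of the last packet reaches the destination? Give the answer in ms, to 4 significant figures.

Per-hop transmission t_tx = L/R = 2688/650000000 = 0.00413538 ms.
Per-hop propagation t_prop = 94.4/200000000 = 0.000472 ms.
Pipeline fill: first packet needs 3·t_tx to clear all hops; remaining 132 packets each add one t_tx.
Total = (3+133-1)·t_tx + 3·t_prop = 135·0.00413538 + 3·0.000472 = 0.5597 ms.

0.5597 ms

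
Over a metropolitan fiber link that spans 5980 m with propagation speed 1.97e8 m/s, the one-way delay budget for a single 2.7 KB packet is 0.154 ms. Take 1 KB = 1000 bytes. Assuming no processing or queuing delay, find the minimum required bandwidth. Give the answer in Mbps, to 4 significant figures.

174.7 Mbps

L = 21600 bits.
Propagation delay = 5980 / 197000000 = 0.0303553 ms.
Transmission budget = 0.154 − 0.0303553 = 0.123645 ms.
R ≥ L / t_tx = 21600 bits / 0.000123645 s = 174.7 Mbps.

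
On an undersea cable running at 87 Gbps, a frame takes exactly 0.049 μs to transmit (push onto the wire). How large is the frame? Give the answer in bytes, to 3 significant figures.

L = R × t_tx = 87000000000 b/s × 4.9e-08 s = 4263 bits.
In bytes: 4263 / 8 = 533 bytes.

533 bytes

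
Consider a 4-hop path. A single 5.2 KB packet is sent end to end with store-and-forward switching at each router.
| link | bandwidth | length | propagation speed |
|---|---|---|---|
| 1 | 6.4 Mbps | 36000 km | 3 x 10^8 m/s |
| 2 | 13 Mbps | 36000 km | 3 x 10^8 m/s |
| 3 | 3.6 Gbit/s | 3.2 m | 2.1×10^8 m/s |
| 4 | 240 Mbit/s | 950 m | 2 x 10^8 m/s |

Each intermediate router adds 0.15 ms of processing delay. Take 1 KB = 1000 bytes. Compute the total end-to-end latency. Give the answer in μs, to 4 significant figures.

250300 μs

L = 41600 bits.
Transmission delays (L/R per hop): 6500, 3200, 11.5556, 173.333 μs; sum = 9884.89 μs.
Propagation delays (d/s per hop): 120000, 120000, 0.0152381, 4.75 μs; sum = 240005 μs.
Processing at 3 router(s): 3 × 0.15 ms = 450 μs.
End-to-end = 250300 μs.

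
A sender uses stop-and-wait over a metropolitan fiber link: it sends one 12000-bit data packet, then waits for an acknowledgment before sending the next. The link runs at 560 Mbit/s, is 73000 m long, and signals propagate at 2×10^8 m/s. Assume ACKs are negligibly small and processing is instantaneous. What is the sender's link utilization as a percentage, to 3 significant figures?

2.85 %

t_tx = L/R = 12000/560000000 = 2.14286e-05 s.
t_prop = 73000/200000000 = 0.000365 s; RTT = 0.00073 s.
Cycle = t_tx + RTT = 0.000751429 s.
Utilization = t_tx / cycle = 2.14286e-05/0.000751429 = 2.85 %.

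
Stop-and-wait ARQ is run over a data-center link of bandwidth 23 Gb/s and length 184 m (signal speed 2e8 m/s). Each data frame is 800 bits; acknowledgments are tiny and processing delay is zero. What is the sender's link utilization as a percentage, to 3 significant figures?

1.86 %

t_tx = L/R = 800/23000000000 = 3.47826e-08 s.
t_prop = 184/200000000 = 9.2e-07 s; RTT = 1.84e-06 s.
Cycle = t_tx + RTT = 1.87478e-06 s.
Utilization = t_tx / cycle = 3.47826e-08/1.87478e-06 = 1.86 %.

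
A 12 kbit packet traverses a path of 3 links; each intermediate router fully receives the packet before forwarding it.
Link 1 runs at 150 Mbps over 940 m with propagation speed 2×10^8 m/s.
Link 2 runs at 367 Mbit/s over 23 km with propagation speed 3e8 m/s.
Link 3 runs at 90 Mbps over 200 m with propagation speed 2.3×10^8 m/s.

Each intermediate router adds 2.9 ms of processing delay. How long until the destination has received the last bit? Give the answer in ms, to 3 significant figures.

6.13 ms

L = 12000 bits.
Transmission delays (L/R per hop): 0.08, 0.0326975, 0.133333 ms; sum = 0.246031 ms.
Propagation delays (d/s per hop): 0.0047, 0.0766667, 0.000869565 ms; sum = 0.0822362 ms.
Processing at 2 router(s): 2 × 2.9 ms = 5.8 ms.
End-to-end = 6.13 ms.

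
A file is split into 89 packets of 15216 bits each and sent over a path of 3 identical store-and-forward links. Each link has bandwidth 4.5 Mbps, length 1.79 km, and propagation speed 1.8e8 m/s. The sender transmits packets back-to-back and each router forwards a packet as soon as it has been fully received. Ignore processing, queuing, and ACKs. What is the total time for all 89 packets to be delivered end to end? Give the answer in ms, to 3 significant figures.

Per-hop transmission t_tx = L/R = 15216/4500000 = 3.38133 ms.
Per-hop propagation t_prop = 1790/180000000 = 0.00994444 ms.
Pipeline fill: first packet needs 3·t_tx to clear all hops; remaining 88 packets each add one t_tx.
Total = (3+89-1)·t_tx + 3·t_prop = 91·3.38133 + 3·0.00994444 = 308 ms.

308 ms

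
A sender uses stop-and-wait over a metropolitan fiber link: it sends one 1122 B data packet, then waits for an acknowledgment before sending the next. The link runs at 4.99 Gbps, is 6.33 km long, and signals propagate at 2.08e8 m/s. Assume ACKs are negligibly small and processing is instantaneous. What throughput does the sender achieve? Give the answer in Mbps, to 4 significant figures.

t_tx = L/R = 8976/4990000000 = 1.7988e-06 s.
t_prop = 6330/208000000 = 3.04327e-05 s; RTT = 6.08654e-05 s.
Cycle = t_tx + RTT = 6.26642e-05 s.
Throughput = L / cycle = 8976 / 6.26642e-05 = 143.2 Mbps.

143.2 Mbps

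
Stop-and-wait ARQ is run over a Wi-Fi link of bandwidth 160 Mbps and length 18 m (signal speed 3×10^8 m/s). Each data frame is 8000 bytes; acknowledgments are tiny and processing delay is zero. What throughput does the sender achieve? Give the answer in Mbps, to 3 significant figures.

t_tx = L/R = 64000/160000000 = 0.0004 s.
t_prop = 18/300000000 = 6e-08 s; RTT = 1.2e-07 s.
Cycle = t_tx + RTT = 0.00040012 s.
Throughput = L / cycle = 64000 / 0.00040012 = 160 Mbps.

160 Mbps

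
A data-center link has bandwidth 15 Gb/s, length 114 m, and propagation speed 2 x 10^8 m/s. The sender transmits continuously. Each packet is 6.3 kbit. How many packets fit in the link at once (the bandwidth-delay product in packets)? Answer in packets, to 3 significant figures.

1.36 packets

Propagation delay = 114 / 200000000 = 5.7e-07 s.
BDP = R × t_prop = 15000000000 × 5.7e-07 = 8550 bits.
In packets of 6300 bits: 1.36 packets.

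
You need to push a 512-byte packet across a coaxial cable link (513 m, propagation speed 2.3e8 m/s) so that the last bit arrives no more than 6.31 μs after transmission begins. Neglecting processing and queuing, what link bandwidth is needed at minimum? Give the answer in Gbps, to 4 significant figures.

L = 4096 bits.
Propagation delay = 513 / 2.3e+08 = 2.23043 μs.
Transmission budget = 6.31 − 2.23043 = 4.07957 μs.
R ≥ L / t_tx = 4096 bits / 4.07957e-06 s = 1.004 Gbps.

1.004 Gbps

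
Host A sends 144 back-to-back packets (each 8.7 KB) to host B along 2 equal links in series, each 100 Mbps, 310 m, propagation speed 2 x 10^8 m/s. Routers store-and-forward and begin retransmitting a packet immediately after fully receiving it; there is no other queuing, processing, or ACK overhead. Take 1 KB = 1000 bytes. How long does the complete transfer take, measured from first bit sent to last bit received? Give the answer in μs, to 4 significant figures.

100900 μs

Per-hop transmission t_tx = L/R = 69600/100000000 = 696 μs.
Per-hop propagation t_prop = 310/200000000 = 1.55 μs.
Pipeline fill: first packet needs 2·t_tx to clear all hops; remaining 143 packets each add one t_tx.
Total = (2+144-1)·t_tx + 2·t_prop = 145·696 + 2·1.55 = 100900 μs.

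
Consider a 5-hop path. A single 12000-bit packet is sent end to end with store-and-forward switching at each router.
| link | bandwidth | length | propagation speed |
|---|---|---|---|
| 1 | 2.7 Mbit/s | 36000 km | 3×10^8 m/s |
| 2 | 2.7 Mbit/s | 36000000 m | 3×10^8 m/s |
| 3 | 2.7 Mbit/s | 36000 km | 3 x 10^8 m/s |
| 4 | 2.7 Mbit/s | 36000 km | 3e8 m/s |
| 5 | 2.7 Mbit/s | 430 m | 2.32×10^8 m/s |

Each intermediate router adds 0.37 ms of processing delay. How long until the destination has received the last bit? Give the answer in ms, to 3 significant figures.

504 ms

Transmission delay per hop = L/R = 12000/2700000 = 4.44444 ms; 5 hops → 22.2222 ms.
Propagation delays (d/s per hop): 120, 120, 120, 120, 0.00185345 ms; sum = 480.002 ms.
Processing at 4 router(s): 4 × 0.37 ms = 1.48 ms.
End-to-end = 504 ms.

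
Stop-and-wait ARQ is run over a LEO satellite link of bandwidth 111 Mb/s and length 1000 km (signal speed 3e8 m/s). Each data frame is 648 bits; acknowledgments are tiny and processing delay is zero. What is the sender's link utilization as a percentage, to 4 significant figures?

0.08749 %

t_tx = L/R = 648/111000000 = 5.83784e-06 s.
t_prop = 1000000/300000000 = 0.00333333 s; RTT = 0.00666667 s.
Cycle = t_tx + RTT = 0.0066725 s.
Utilization = t_tx / cycle = 5.83784e-06/0.0066725 = 0.08749 %.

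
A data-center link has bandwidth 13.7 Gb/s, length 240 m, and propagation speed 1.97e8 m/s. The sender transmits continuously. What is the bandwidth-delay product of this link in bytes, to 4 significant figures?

Propagation delay = 240 / 197000000 = 1.21827e-06 s.
BDP = R × t_prop = 13700000000 × 1.21827e-06 = 16690.4 bits.
In bytes: 16690.4/8 = 2086 bytes.

2086 bytes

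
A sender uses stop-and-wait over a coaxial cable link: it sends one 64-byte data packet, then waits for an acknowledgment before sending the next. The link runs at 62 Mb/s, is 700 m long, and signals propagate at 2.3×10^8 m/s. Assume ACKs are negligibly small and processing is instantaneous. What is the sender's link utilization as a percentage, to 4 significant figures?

t_tx = L/R = 512/62000000 = 8.25806e-06 s.
t_prop = 700/2.3e+08 = 3.04348e-06 s; RTT = 6.08696e-06 s.
Cycle = t_tx + RTT = 1.4345e-05 s.
Utilization = t_tx / cycle = 8.25806e-06/1.4345e-05 = 57.57 %.

57.57 %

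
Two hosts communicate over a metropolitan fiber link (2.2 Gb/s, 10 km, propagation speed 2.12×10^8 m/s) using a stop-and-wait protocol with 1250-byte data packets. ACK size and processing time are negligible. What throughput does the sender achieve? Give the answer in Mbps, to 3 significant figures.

t_tx = L/R = 10000/2200000000 = 4.54545e-06 s.
t_prop = 10000/212000000 = 4.71698e-05 s; RTT = 9.43396e-05 s.
Cycle = t_tx + RTT = 9.88851e-05 s.
Throughput = L / cycle = 10000 / 9.88851e-05 = 101 Mbps.

101 Mbps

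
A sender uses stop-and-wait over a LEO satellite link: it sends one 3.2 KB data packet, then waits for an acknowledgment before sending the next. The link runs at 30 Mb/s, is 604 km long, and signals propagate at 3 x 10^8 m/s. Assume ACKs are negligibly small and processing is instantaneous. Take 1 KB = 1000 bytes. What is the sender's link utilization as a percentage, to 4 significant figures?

t_tx = L/R = 25600/30000000 = 0.000853333 s.
t_prop = 604000/300000000 = 0.00201333 s; RTT = 0.00402667 s.
Cycle = t_tx + RTT = 0.00488 s.
Utilization = t_tx / cycle = 0.000853333/0.00488 = 17.49 %.

17.49 %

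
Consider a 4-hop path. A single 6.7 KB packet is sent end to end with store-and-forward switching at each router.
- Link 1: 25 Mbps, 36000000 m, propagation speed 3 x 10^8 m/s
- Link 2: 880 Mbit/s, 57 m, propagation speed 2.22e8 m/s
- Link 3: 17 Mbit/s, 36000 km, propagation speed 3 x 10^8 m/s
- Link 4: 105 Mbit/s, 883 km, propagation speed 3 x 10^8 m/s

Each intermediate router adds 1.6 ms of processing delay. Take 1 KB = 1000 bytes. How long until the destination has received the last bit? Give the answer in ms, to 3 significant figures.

L = 53600 bits.
Transmission delays (L/R per hop): 2.144, 0.0609091, 3.15294, 0.510476 ms; sum = 5.86833 ms.
Propagation delays (d/s per hop): 120, 0.000256757, 120, 2.94333 ms; sum = 242.944 ms.
Processing at 3 router(s): 3 × 1.6 ms = 4.8 ms.
End-to-end = 254 ms.

254 ms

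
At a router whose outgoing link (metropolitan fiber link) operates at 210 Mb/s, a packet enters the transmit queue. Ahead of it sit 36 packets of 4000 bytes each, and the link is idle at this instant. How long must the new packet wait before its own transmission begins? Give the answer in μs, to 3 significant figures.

5490 μs

Each queued packet: L/R = 32000/210000000 = 152.381 μs.
36 queued → 5485.71 μs.
Queuing delay = 5490 μs.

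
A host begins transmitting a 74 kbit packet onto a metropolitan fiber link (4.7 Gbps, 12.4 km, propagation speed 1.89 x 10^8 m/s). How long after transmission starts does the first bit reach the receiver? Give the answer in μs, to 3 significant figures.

First bit experiences only propagation delay: d/s = 12400/189000000 = 65.6 μs.

65.6 μs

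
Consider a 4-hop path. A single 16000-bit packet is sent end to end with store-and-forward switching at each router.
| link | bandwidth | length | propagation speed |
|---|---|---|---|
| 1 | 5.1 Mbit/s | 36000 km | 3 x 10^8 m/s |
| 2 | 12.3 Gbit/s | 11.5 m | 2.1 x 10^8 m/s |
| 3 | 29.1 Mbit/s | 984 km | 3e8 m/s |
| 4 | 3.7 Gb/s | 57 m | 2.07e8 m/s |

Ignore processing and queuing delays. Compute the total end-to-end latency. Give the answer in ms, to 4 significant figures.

127.0 ms

Transmission delays (L/R per hop): 3.13725, 0.00130081, 0.549828, 0.00432432 ms; sum = 3.69271 ms.
Propagation delays (d/s per hop): 120, 5.47619e-05, 3.28, 0.000275362 ms; sum = 123.28 ms.
End-to-end = 127.0 ms.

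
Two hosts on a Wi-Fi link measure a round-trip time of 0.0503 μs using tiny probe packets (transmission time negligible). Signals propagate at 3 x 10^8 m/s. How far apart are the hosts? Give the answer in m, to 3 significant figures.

7.55 m

One-way propagation = RTT/2 = 0.02515 μs.
d = s × t = 300000000 × 2.515e-08 = 7.55 m.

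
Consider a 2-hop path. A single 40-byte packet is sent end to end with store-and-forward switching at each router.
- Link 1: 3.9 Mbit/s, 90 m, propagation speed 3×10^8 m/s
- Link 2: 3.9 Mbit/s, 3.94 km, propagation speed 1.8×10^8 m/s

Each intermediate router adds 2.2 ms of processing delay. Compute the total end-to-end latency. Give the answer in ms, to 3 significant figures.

L = 40 × 8 = 320 bits.
Transmission delay per hop = L/R = 320/3900000 = 0.0820513 ms; 2 hops → 0.164103 ms.
Propagation delays (d/s per hop): 0.0003, 0.0218889 ms; sum = 0.0221889 ms.
Processing at 1 router(s): 1 × 2.2 ms = 2.2 ms.
End-to-end = 2.39 ms.

2.39 ms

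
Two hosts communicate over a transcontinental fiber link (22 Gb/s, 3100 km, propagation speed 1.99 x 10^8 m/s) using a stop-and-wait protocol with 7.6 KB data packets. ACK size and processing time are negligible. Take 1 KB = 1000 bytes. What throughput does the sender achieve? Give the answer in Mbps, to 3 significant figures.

t_tx = L/R = 60800/22000000000 = 2.76364e-06 s.
t_prop = 3100000/199000000 = 0.0155779 s; RTT = 0.0311558 s.
Cycle = t_tx + RTT = 0.0311585 s.
Throughput = L / cycle = 60800 / 0.0311585 = 1.95 Mbps.

1.95 Mbps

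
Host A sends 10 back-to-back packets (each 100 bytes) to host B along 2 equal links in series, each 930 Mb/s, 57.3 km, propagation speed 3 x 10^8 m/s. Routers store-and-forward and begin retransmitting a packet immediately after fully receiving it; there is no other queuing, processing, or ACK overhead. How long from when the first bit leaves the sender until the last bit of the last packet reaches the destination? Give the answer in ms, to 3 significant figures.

Per-hop transmission t_tx = L/R = 800/930000000 = 0.000860215 ms.
Per-hop propagation t_prop = 57300/300000000 = 0.191 ms.
Pipeline fill: first packet needs 2·t_tx to clear all hops; remaining 9 packets each add one t_tx.
Total = (2+10-1)·t_tx + 2·t_prop = 11·0.000860215 + 2·0.191 = 0.391 ms.

0.391 ms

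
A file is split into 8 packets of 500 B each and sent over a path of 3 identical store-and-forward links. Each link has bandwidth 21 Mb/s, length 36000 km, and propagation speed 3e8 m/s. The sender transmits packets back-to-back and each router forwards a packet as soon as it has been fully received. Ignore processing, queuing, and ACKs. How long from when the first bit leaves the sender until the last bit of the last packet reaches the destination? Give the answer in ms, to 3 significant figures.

362 ms

Per-hop transmission t_tx = L/R = 4000/21000000 = 0.190476 ms.
Per-hop propagation t_prop = 36000000/300000000 = 120 ms.
Pipeline fill: first packet needs 3·t_tx to clear all hops; remaining 7 packets each add one t_tx.
Total = (3+8-1)·t_tx + 3·t_prop = 10·0.190476 + 3·120 = 362 ms.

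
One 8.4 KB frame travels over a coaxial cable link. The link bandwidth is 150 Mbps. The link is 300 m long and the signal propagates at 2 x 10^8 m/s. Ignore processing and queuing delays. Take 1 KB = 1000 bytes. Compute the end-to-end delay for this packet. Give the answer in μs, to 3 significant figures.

L = 67200 bits.
Transmission delay = L/R = 67200 / 150000000 = 448 μs.
Propagation delay = d/s = 300 m / 200000000 m/s = 1.5 μs.
Total = 450 μs.

450 μs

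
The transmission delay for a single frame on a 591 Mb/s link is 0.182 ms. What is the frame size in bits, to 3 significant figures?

L = R × t_tx = 591000000 b/s × 0.000182 s = 107562 bits.

108000 bits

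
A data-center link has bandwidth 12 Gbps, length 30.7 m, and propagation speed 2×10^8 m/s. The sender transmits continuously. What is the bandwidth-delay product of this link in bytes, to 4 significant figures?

Propagation delay = 30.7 / 200000000 = 1.535e-07 s.
BDP = R × t_prop = 12000000000 × 1.535e-07 = 1842 bits.
In bytes: 1842/8 = 230.3 bytes.

230.3 bytes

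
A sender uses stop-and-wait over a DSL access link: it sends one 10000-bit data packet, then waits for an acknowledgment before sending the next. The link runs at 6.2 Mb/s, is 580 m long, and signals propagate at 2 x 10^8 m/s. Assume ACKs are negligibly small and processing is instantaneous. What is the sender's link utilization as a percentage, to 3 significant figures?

t_tx = L/R = 10000/6200000 = 0.0016129 s.
t_prop = 580/200000000 = 2.9e-06 s; RTT = 5.8e-06 s.
Cycle = t_tx + RTT = 0.0016187 s.
Utilization = t_tx / cycle = 0.0016129/0.0016187 = 99.6 %.

99.6 %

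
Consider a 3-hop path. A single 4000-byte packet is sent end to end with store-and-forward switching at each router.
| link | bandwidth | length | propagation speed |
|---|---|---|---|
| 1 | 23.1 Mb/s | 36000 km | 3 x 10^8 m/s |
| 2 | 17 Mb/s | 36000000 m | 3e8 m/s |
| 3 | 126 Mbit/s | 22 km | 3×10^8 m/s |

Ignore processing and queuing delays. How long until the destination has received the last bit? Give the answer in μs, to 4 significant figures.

L = 4000 × 8 = 32000 bits.
Transmission delays (L/R per hop): 1385.28, 1882.35, 253.968 μs; sum = 3521.6 μs.
Propagation delays (d/s per hop): 120000, 120000, 73.3333 μs; sum = 240073 μs.
End-to-end = 243600 μs.

243600 μs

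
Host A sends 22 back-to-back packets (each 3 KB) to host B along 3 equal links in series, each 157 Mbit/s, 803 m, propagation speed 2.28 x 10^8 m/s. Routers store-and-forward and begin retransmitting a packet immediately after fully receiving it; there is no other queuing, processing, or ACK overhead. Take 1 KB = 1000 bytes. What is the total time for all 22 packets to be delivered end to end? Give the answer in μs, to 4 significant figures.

3679 μs

Per-hop transmission t_tx = L/R = 24000/157000000 = 152.866 μs.
Per-hop propagation t_prop = 803/2.28e+08 = 3.52193 μs.
Pipeline fill: first packet needs 3·t_tx to clear all hops; remaining 21 packets each add one t_tx.
Total = (3+22-1)·t_tx + 3·t_prop = 24·152.866 + 3·3.52193 = 3679 μs.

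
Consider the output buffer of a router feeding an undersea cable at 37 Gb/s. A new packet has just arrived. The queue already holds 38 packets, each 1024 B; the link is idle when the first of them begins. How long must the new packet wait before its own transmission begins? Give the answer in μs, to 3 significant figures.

Each queued packet: L/R = 8192/37000000000 = 0.221405 μs.
38 queued → 8.41341 μs.
Queuing delay = 8.41 μs.

8.41 μs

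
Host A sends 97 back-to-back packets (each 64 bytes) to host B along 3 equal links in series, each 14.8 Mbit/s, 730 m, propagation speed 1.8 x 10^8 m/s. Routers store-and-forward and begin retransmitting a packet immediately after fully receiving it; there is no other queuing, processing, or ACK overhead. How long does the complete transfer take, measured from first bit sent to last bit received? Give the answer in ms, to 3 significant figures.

3.44 ms

Per-hop transmission t_tx = L/R = 512/14800000 = 0.0345946 ms.
Per-hop propagation t_prop = 730/180000000 = 0.00405556 ms.
Pipeline fill: first packet needs 3·t_tx to clear all hops; remaining 96 packets each add one t_tx.
Total = (3+97-1)·t_tx + 3·t_prop = 99·0.0345946 + 3·0.00405556 = 3.44 ms.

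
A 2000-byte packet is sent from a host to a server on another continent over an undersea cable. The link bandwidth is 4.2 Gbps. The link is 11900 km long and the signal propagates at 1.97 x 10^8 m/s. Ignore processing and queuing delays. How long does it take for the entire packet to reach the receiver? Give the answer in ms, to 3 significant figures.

60.4 ms

L = 2000 × 8 = 16000 bits.
Transmission delay = L/R = 16000 / 4200000000 = 0.00380952 ms.
Propagation delay = d/s = 11900000 m / 197000000 m/s = 60.4061 ms.
Total = 60.4 ms.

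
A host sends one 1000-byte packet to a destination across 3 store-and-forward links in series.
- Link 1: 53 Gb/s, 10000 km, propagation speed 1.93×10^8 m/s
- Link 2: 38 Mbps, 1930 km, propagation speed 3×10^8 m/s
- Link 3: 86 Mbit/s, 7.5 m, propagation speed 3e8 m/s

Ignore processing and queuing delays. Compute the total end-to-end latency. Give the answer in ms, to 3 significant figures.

L = 1000 × 8 = 8000 bits.
Transmission delays (L/R per hop): 0.000150943, 0.210526, 0.0930233 ms; sum = 0.303701 ms.
Propagation delays (d/s per hop): 51.8135, 6.43333, 2.5e-05 ms; sum = 58.2468 ms.
End-to-end = 58.6 ms.

58.6 ms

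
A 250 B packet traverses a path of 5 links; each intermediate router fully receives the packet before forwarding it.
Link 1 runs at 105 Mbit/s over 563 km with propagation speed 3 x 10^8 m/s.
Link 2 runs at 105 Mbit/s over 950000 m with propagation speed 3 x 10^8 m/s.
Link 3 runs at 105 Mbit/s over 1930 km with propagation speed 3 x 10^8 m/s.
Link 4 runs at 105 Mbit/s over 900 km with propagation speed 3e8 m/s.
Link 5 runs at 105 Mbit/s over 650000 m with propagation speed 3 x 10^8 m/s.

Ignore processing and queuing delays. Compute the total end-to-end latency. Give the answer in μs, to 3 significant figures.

L = 250 × 8 = 2000 bits.
Transmission delay per hop = L/R = 2000/105000000 = 19.0476 μs; 5 hops → 95.2381 μs.
Propagation delays (d/s per hop): 1876.67, 3166.67, 6433.33, 3000, 2166.67 μs; sum = 16643.3 μs.
End-to-end = 16700 μs.

16700 μs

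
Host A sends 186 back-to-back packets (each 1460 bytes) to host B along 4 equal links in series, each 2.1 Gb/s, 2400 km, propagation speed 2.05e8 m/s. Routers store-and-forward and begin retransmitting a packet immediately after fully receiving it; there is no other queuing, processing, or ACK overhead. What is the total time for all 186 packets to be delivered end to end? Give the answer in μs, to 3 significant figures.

Per-hop transmission t_tx = L/R = 11680/2100000000 = 5.5619 μs.
Per-hop propagation t_prop = 2400000/2.05e+08 = 11707.3 μs.
Pipeline fill: first packet needs 4·t_tx to clear all hops; remaining 185 packets each add one t_tx.
Total = (4+186-1)·t_tx + 4·t_prop = 189·5.5619 + 4·11707.3 = 47900 μs.

47900 μs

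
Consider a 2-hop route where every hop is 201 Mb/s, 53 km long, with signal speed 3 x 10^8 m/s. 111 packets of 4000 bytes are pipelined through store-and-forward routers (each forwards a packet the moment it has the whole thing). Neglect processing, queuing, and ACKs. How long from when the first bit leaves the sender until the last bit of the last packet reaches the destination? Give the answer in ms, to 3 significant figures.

Per-hop transmission t_tx = L/R = 32000/201000000 = 0.159204 ms.
Per-hop propagation t_prop = 53000/300000000 = 0.176667 ms.
Pipeline fill: first packet needs 2·t_tx to clear all hops; remaining 110 packets each add one t_tx.
Total = (2+111-1)·t_tx + 2·t_prop = 112·0.159204 + 2·0.176667 = 18.2 ms.

18.2 ms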